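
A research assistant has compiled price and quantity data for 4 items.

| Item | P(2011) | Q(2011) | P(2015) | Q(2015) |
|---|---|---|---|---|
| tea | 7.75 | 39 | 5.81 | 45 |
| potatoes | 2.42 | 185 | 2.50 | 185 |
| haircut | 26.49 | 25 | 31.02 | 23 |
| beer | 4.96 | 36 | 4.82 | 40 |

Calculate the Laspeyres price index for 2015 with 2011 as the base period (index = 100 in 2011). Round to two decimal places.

102.98

Laspeyres price index uses base-period quantities as weights.
ΣP(2015)·Q(2011) = 5.81×39 + 2.50×185 + 31.02×25 + 4.82×36 = 226.59 + 462.5 + 775.5 + 173.52 = 1638.11
ΣP(2011)·Q(2011) = 7.75×39 + 2.42×185 + 26.49×25 + 4.96×36 = 302.25 + 447.7 + 662.25 + 178.56 = 1590.76
Index = 1638.11 / 1590.76 × 100 = 102.9766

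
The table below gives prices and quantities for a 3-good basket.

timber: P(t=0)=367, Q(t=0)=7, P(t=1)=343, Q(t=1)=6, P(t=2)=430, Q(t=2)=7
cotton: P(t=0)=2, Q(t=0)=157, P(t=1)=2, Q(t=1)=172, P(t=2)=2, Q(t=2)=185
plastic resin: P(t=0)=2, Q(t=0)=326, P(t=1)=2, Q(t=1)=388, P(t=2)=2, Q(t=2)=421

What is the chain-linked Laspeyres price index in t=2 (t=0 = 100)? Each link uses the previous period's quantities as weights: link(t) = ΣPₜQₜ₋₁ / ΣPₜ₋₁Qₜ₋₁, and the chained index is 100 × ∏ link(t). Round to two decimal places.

Link t=0→t=1:
ΣP(t=1)Q(t=0) = 343×7 + 2×157 + 2×326 = 2401 + 314 + 652 = 3367
ΣP(t=0)Q(t=0) = 367×7 + 2×157 + 2×326 = 2569 + 314 + 652 = 3535
link = 3367/3535 = 0.952475
Link t=1→t=2:
ΣP(t=2)Q(t=1) = 430×6 + 2×172 + 2×388 = 2580 + 344 + 776 = 3700
ΣP(t=1)Q(t=1) = 343×6 + 2×172 + 2×388 = 2058 + 344 + 776 = 3178
link = 3700/3178 = 1.164254
Chained index = 100 × 0.952475 × 1.164254 = 110.8923

110.89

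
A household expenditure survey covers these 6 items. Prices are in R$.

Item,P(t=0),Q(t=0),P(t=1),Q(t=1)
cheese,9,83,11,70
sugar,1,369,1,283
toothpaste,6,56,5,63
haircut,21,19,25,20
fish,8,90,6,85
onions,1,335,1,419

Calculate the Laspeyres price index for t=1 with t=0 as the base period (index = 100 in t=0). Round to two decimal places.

Laspeyres price index uses base-period quantities as weights.
ΣP(t=1)·Q(t=0) = 11×83 + 1×369 + 5×56 + 25×19 + 6×90 + 1×335 = 913 + 369 + 280 + 475 + 540 + 335 = 2912
ΣP(t=0)·Q(t=0) = 9×83 + 1×369 + 6×56 + 21×19 + 8×90 + 1×335 = 747 + 369 + 336 + 399 + 720 + 335 = 2906
Index = 2912 / 2906 × 100 = 100.2065

100.21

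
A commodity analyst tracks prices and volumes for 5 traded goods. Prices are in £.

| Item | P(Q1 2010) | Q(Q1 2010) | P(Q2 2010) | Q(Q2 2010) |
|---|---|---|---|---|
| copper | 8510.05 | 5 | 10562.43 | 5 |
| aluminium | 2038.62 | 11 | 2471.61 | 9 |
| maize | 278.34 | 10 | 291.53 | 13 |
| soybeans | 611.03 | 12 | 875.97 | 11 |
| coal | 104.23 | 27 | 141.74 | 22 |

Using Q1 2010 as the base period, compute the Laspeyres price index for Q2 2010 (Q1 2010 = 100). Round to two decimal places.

Laspeyres price index uses base-period quantities as weights.
ΣP(Q2 2010)·Q(Q1 2010) = 10562.43×5 + 2471.61×11 + 291.53×10 + 875.97×12 + 141.74×27 = 52812.15 + 27187.71 + 2915.3 + 10511.64 + 3826.98 = 97253.78
ΣP(Q1 2010)·Q(Q1 2010) = 8510.05×5 + 2038.62×11 + 278.34×10 + 611.03×12 + 104.23×27 = 42550.25 + 22424.82 + 2783.4 + 7332.36 + 2814.21 = 77905.04
Index = 97253.78 / 77905.04 × 100 = 124.8363

124.84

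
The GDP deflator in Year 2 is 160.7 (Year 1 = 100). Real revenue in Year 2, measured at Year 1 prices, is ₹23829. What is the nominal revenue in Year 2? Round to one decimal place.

38293.2

Nominal = Real × (Index/100) = 23829 × (160.7/100)
        = 23829 × 1.607 = 38293.2030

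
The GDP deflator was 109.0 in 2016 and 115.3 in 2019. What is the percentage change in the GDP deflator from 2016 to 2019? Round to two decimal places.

5.78%

Change = (115.3 − 109.0) / 109.0 × 100
       = 6.3 / 109.0 × 100 = 5.7798%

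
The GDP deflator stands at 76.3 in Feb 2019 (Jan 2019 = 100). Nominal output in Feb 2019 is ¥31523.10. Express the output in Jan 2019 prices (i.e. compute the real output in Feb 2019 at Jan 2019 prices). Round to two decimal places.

Real = Nominal ÷ (Index/100) = 31523.10 ÷ (76.3/100)
     = 31523.10 ÷ 0.763 = 41314.6789

41314.68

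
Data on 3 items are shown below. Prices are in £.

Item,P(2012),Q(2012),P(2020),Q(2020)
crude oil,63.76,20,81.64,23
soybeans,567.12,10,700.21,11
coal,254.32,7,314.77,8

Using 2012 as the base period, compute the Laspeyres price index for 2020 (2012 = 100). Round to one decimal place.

Laspeyres price index uses base-period quantities as weights.
ΣP(2020)·Q(2012) = 81.64×20 + 700.21×10 + 314.77×7 = 1632.8 + 7002.1 + 2203.39 = 10838.29
ΣP(2012)·Q(2012) = 63.76×20 + 567.12×10 + 254.32×7 = 1275.2 + 5671.2 + 1780.24 = 8726.64
Index = 10838.29 / 8726.64 × 100 = 124.1977

124.2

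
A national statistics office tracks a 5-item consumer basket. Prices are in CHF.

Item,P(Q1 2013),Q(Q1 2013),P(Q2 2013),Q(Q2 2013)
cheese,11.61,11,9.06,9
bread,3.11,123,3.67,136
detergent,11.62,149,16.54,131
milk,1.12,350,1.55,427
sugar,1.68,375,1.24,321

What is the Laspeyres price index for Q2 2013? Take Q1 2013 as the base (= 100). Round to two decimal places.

Laspeyres price index uses base-period quantities as weights.
ΣP(Q2 2013)·Q(Q1 2013) = 9.06×11 + 3.67×123 + 16.54×149 + 1.55×350 + 1.24×375 = 99.66 + 451.41 + 2464.46 + 542.5 + 465 = 4023.03
ΣP(Q1 2013)·Q(Q1 2013) = 11.61×11 + 3.11×123 + 11.62×149 + 1.12×350 + 1.68×375 = 127.71 + 382.53 + 1731.38 + 392 + 630 = 3263.62
Index = 4023.03 / 3263.62 × 100 = 123.2689

123.27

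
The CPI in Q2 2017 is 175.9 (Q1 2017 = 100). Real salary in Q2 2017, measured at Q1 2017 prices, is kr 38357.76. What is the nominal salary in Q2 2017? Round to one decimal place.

67471.3

Nominal = Real × (Index/100) = 38357.76 × (175.9/100)
        = 38357.76 × 1.759 = 67471.2998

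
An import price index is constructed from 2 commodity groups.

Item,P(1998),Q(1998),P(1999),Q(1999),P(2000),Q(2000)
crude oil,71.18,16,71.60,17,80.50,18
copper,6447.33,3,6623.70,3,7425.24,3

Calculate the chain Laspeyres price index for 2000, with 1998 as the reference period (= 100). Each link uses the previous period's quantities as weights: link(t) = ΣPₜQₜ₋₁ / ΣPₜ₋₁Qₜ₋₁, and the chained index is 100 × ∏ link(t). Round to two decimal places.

115.05

Link 1998→1999:
ΣP(1999)Q(1998) = 71.60×16 + 6623.70×3 = 1145.6 + 19871.1 = 21016.7
ΣP(1998)Q(1998) = 71.18×16 + 6447.33×3 = 1138.88 + 19341.99 = 20480.87
link = 21016.7/20480.87 = 1.026162
Link 1999→2000:
ΣP(2000)Q(1999) = 80.50×17 + 7425.24×3 = 1368.5 + 22275.72 = 23644.22
ΣP(1999)Q(1999) = 71.60×17 + 6623.70×3 = 1217.2 + 19871.1 = 21088.3
link = 23644.22/21088.3 = 1.121201
Chained index = 100 × 1.026162 × 1.121201 = 115.0534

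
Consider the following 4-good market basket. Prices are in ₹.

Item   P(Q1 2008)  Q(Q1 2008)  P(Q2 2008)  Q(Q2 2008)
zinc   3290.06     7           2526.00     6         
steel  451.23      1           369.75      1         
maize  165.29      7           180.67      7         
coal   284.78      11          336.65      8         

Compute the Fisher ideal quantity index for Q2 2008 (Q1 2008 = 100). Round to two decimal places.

84.86

Laspeyres component (base-period weights):
ΣP(Q1 2008)Q(Q2 2008) = 3290.06×6 + 451.23×1 + 165.29×7 + 284.78×8 = 19740.36 + 451.23 + 1157.03 + 2278.24 = 23626.86
ΣP(Q1 2008)Q(Q1 2008) = 3290.06×7 + 451.23×1 + 165.29×7 + 284.78×11 = 23030.42 + 451.23 + 1157.03 + 3132.58 = 27771.26
L = 23626.86 / 27771.26 × 100 = 85.0767
Paasche component (current-period weights):
ΣP(Q2 2008)Q(Q2 2008) = 2526.00×6 + 369.75×1 + 180.67×7 + 336.65×8 = 15156 + 369.75 + 1264.69 + 2693.2 = 19483.64
ΣP(Q2 2008)Q(Q1 2008) = 2526.00×7 + 369.75×1 + 180.67×7 + 336.65×11 = 17682 + 369.75 + 1264.69 + 3703.15 = 23019.59
P = 19483.64 / 23019.59 × 100 = 84.6394
Fisher = √(L × P) = √(85.0767 × 84.6394) = 84.8577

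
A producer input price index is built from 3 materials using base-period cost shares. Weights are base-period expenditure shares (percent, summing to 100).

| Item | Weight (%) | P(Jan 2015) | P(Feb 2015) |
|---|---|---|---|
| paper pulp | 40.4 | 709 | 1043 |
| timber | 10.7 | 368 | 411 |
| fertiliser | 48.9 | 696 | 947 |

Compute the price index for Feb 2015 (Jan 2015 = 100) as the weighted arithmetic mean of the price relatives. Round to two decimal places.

paper pulp: 40.4 × (1043/709) = 40.4 × 1.471086 = 59.4319
timber: 10.7 × (411/368) = 10.7 × 1.116848 = 11.9503
fertiliser: 48.9 × (947/696) = 48.9 × 1.360632 = 66.5349
Index = Σ wᵢ·(p₁ᵢ/p₀ᵢ) = 59.4319 + 11.9503 + 66.5349 = 137.9171

137.92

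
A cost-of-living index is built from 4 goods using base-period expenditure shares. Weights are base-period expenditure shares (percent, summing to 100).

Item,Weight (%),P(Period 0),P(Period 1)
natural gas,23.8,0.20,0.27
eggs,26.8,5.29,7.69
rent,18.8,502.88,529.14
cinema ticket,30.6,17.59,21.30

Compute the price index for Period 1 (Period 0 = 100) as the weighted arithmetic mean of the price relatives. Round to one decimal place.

127.9

natural gas: 23.8 × (0.27/0.20) = 23.8 × 1.350000 = 32.1300
eggs: 26.8 × (7.69/5.29) = 26.8 × 1.453686 = 38.9588
rent: 18.8 × (529.14/502.88) = 18.8 × 1.052219 = 19.7817
cinema ticket: 30.6 × (21.30/17.59) = 30.6 × 1.210915 = 37.0540
Index = Σ wᵢ·(p₁ᵢ/p₀ᵢ) = 32.1300 + 38.9588 + 19.7817 + 37.0540 = 127.9245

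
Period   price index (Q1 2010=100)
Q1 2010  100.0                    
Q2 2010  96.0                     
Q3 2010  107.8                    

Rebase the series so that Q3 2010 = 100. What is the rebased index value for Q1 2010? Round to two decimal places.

Rebased(Q1 2010) = 100.0 / 107.8 × 100 = 92.7644

92.76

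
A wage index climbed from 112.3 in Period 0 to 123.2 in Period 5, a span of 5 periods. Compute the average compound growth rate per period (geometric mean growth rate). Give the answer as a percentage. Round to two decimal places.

Growth factor = (123.2/112.3)^(1/5) = (1.097061)^(1/5) = 1.018700
Growth rate = 1.018700 − 1 = 0.018700 = 1.8700%

1.87%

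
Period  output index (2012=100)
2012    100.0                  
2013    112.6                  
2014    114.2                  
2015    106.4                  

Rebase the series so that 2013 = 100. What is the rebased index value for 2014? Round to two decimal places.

Rebased(2014) = 114.2 / 112.6 × 100 = 101.4210

101.42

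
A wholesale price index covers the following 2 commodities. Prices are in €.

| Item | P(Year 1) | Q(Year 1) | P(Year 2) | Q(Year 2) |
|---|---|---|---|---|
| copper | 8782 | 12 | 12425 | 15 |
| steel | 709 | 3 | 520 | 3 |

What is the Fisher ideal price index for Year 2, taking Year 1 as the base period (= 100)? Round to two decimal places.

140.27

Laspeyres component (base-period weights):
ΣP(Year 2)Q(Year 1) = 12425×12 + 520×3 = 149100 + 1560 = 150660
ΣP(Year 1)Q(Year 1) = 8782×12 + 709×3 = 105384 + 2127 = 107511
L = 150660 / 107511 × 100 = 140.1345
Paasche component (current-period weights):
ΣP(Year 2)Q(Year 2) = 12425×15 + 520×3 = 186375 + 1560 = 187935
ΣP(Year 1)Q(Year 2) = 8782×15 + 709×3 = 131730 + 2127 = 133857
P = 187935 / 133857 × 100 = 140.3998
Fisher = √(L × P) = √(140.1345 × 140.3998) = 140.2671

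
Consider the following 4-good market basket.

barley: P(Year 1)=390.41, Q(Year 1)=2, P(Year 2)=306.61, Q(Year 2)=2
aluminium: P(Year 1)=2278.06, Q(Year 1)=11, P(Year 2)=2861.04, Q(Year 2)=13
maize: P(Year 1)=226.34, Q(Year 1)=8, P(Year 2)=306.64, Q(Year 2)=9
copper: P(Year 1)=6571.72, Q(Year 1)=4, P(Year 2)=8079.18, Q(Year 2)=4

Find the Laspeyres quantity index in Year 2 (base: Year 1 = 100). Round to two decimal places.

Laspeyres quantity index uses base-period prices as weights.
ΣP(Year 1)·Q(Year 2) = 390.41×2 + 2278.06×13 + 226.34×9 + 6571.72×4 = 780.82 + 29614.78 + 2037.06 + 26286.88 = 58719.54
ΣP(Year 1)·Q(Year 1) = 390.41×2 + 2278.06×11 + 226.34×8 + 6571.72×4 = 780.82 + 25058.66 + 1810.72 + 26286.88 = 53937.08
Index = 58719.54 / 53937.08 × 100 = 108.8667

108.87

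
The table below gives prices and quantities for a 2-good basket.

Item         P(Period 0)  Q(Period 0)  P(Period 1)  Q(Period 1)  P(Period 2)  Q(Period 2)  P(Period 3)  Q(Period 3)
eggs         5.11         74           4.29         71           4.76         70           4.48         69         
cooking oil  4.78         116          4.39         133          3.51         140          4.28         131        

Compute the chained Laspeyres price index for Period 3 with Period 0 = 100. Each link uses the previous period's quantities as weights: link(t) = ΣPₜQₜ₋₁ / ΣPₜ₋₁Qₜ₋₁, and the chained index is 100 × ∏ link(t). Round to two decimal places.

Link Period 0→Period 1:
ΣP(Period 1)Q(Period 0) = 4.29×74 + 4.39×116 = 317.46 + 509.24 = 826.7
ΣP(Period 0)Q(Period 0) = 5.11×74 + 4.78×116 = 378.14 + 554.48 = 932.62
link = 826.7/932.62 = 0.886427
Link Period 1→Period 2:
ΣP(Period 2)Q(Period 1) = 4.76×71 + 3.51×133 = 337.96 + 466.83 = 804.79
ΣP(Period 1)Q(Period 1) = 4.29×71 + 4.39×133 = 304.59 + 583.87 = 888.46
link = 804.79/888.46 = 0.905826
Link Period 2→Period 3:
ΣP(Period 3)Q(Period 2) = 4.48×70 + 4.28×140 = 313.6 + 599.2 = 912.8
ΣP(Period 2)Q(Period 2) = 4.76×70 + 3.51×140 = 333.2 + 491.4 = 824.6
link = 912.8/824.6 = 1.106961
Chained index = 100 × 0.886427 × 0.905826 × 1.106961 = 88.8833

88.88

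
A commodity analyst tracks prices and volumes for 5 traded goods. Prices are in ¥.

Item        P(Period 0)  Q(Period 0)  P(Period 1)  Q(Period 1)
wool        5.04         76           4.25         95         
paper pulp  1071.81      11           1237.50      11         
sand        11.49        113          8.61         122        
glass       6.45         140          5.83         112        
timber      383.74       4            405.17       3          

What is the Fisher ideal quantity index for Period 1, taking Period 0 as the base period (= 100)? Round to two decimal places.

97.67

Laspeyres component (base-period weights):
ΣP(Period 0)Q(Period 1) = 5.04×95 + 1071.81×11 + 11.49×122 + 6.45×112 + 383.74×3 = 478.8 + 11789.91 + 1401.78 + 722.4 + 1151.22 = 15544.11
ΣP(Period 0)Q(Period 0) = 5.04×76 + 1071.81×11 + 11.49×113 + 6.45×140 + 383.74×4 = 383.04 + 11789.91 + 1298.37 + 903 + 1534.96 = 15909.28
L = 15544.11 / 15909.28 × 100 = 97.7047
Paasche component (current-period weights):
ΣP(Period 1)Q(Period 1) = 4.25×95 + 1237.50×11 + 8.61×122 + 5.83×112 + 405.17×3 = 403.75 + 13612.5 + 1050.42 + 652.96 + 1215.51 = 16935.14
ΣP(Period 1)Q(Period 0) = 4.25×76 + 1237.50×11 + 8.61×113 + 5.83×140 + 405.17×4 = 323 + 13612.5 + 972.93 + 816.2 + 1620.68 = 17345.31
P = 16935.14 / 17345.31 × 100 = 97.6353
Fisher = √(L × P) = √(97.7047 × 97.6353) = 97.6700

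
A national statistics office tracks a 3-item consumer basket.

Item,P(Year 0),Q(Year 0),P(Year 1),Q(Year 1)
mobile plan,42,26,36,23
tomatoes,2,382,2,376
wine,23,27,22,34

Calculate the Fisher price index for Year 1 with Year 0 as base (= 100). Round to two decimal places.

92.87

Laspeyres component (base-period weights):
ΣP(Year 1)Q(Year 0) = 36×26 + 2×382 + 22×27 = 936 + 764 + 594 = 2294
ΣP(Year 0)Q(Year 0) = 42×26 + 2×382 + 23×27 = 1092 + 764 + 621 = 2477
L = 2294 / 2477 × 100 = 92.6120
Paasche component (current-period weights):
ΣP(Year 1)Q(Year 1) = 36×23 + 2×376 + 22×34 = 828 + 752 + 748 = 2328
ΣP(Year 0)Q(Year 1) = 42×23 + 2×376 + 23×34 = 966 + 752 + 782 = 2500
P = 2328 / 2500 × 100 = 93.1200
Fisher = √(L × P) = √(92.6120 × 93.1200) = 92.8657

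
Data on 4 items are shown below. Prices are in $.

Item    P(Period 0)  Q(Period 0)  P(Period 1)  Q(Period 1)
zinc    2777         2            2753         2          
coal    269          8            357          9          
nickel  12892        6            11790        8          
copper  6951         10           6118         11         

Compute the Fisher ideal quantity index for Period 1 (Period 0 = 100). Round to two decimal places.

121.39

Laspeyres component (base-period weights):
ΣP(Period 0)Q(Period 1) = 2777×2 + 269×9 + 12892×8 + 6951×11 = 5554 + 2421 + 103136 + 76461 = 187572
ΣP(Period 0)Q(Period 0) = 2777×2 + 269×8 + 12892×6 + 6951×10 = 5554 + 2152 + 77352 + 69510 = 154568
L = 187572 / 154568 × 100 = 121.3524
Paasche component (current-period weights):
ΣP(Period 1)Q(Period 1) = 2753×2 + 357×9 + 11790×8 + 6118×11 = 5506 + 3213 + 94320 + 67298 = 170337
ΣP(Period 1)Q(Period 0) = 2753×2 + 357×8 + 11790×6 + 6118×10 = 5506 + 2856 + 70740 + 61180 = 140282
P = 170337 / 140282 × 100 = 121.4247
Fisher = √(L × P) = √(121.3524 × 121.4247) = 121.3886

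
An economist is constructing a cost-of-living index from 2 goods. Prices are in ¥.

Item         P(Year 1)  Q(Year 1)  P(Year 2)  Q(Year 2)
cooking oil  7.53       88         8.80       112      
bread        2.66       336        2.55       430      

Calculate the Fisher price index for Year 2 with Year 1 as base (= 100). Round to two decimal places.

104.79

Laspeyres component (base-period weights):
ΣP(Year 2)Q(Year 1) = 8.80×88 + 2.55×336 = 774.4 + 856.8 = 1631.2
ΣP(Year 1)Q(Year 1) = 7.53×88 + 2.66×336 = 662.64 + 893.76 = 1556.4
L = 1631.2 / 1556.4 × 100 = 104.8060
Paasche component (current-period weights):
ΣP(Year 2)Q(Year 2) = 8.80×112 + 2.55×430 = 985.6 + 1096.5 = 2082.1
ΣP(Year 1)Q(Year 2) = 7.53×112 + 2.66×430 = 843.36 + 1143.8 = 1987.16
P = 2082.1 / 1987.16 × 100 = 104.7777
Fisher = √(L × P) = √(104.8060 × 104.7777) = 104.7918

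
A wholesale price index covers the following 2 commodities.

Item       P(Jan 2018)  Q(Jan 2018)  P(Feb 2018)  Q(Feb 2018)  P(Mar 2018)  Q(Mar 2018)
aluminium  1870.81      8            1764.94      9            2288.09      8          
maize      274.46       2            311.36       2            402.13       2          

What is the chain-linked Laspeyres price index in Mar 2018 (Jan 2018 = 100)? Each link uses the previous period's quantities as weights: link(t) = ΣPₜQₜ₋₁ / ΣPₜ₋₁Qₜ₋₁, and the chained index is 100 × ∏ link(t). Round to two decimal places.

Link Jan 2018→Feb 2018:
ΣP(Feb 2018)Q(Jan 2018) = 1764.94×8 + 311.36×2 = 14119.52 + 622.72 = 14742.24
ΣP(Jan 2018)Q(Jan 2018) = 1870.81×8 + 274.46×2 = 14966.48 + 548.92 = 15515.4
link = 14742.24/15515.4 = 0.950168
Link Feb 2018→Mar 2018:
ΣP(Mar 2018)Q(Feb 2018) = 2288.09×9 + 402.13×2 = 20592.81 + 804.26 = 21397.07
ΣP(Feb 2018)Q(Feb 2018) = 1764.94×9 + 311.36×2 = 15884.46 + 622.72 = 16507.18
link = 21397.07/16507.18 = 1.296228
Chained index = 100 × 0.950168 × 1.296228 = 123.1635

123.16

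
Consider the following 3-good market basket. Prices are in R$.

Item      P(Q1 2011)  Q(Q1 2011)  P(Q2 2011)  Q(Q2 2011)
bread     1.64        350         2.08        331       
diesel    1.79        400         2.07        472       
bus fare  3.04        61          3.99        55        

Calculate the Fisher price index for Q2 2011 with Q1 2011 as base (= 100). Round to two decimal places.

Laspeyres component (base-period weights):
ΣP(Q2 2011)Q(Q1 2011) = 2.08×350 + 2.07×400 + 3.99×61 = 728 + 828 + 243.39 = 1799.39
ΣP(Q1 2011)Q(Q1 2011) = 1.64×350 + 1.79×400 + 3.04×61 = 574 + 716 + 185.44 = 1475.44
L = 1799.39 / 1475.44 × 100 = 121.9562
Paasche component (current-period weights):
ΣP(Q2 2011)Q(Q2 2011) = 2.08×331 + 2.07×472 + 3.99×55 = 688.48 + 977.04 + 219.45 = 1884.97
ΣP(Q1 2011)Q(Q2 2011) = 1.64×331 + 1.79×472 + 3.04×55 = 542.84 + 844.88 + 167.2 = 1554.92
P = 1884.97 / 1554.92 × 100 = 121.2262
Fisher = √(L × P) = √(121.9562 × 121.2262) = 121.5906

121.59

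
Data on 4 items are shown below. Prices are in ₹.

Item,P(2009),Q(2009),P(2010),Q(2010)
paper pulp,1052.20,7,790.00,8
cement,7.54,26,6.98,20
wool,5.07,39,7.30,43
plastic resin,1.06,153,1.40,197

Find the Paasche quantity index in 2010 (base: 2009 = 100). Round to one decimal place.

113.5

Paasche quantity index uses current-period prices as weights.
ΣP(2010)·Q(2010) = 790.00×8 + 6.98×20 + 7.30×43 + 1.40×197 = 6320 + 139.6 + 313.9 + 275.8 = 7049.3
ΣP(2010)·Q(2009) = 790.00×7 + 6.98×26 + 7.30×39 + 1.40×153 = 5530 + 181.48 + 284.7 + 214.2 = 6210.38
Index = 7049.3 / 6210.38 × 100 = 113.5084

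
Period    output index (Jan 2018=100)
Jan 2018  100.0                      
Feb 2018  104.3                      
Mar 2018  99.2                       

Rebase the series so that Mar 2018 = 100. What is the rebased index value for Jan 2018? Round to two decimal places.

Rebased(Jan 2018) = 100.0 / 99.2 × 100 = 100.8065

100.81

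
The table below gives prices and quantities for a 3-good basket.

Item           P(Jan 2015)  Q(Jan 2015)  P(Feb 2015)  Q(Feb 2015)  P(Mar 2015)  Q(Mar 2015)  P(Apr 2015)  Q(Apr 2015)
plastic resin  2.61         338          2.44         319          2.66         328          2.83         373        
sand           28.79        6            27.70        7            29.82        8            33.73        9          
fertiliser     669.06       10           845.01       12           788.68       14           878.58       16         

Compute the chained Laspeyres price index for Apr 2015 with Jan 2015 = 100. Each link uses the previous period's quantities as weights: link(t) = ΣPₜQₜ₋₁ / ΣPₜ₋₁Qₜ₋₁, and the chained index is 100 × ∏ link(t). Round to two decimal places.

Link Jan 2015→Feb 2015:
ΣP(Feb 2015)Q(Jan 2015) = 2.44×338 + 27.70×6 + 845.01×10 = 824.72 + 166.2 + 8450.1 = 9441.02
ΣP(Jan 2015)Q(Jan 2015) = 2.61×338 + 28.79×6 + 669.06×10 = 882.18 + 172.74 + 6690.6 = 7745.52
link = 9441.02/7745.52 = 1.218901
Link Feb 2015→Mar 2015:
ΣP(Mar 2015)Q(Feb 2015) = 2.66×319 + 29.82×7 + 788.68×12 = 848.54 + 208.74 + 9464.16 = 10521.44
ΣP(Feb 2015)Q(Feb 2015) = 2.44×319 + 27.70×7 + 845.01×12 = 778.36 + 193.9 + 10140.12 = 11112.38
link = 10521.44/11112.38 = 0.946821
Link Mar 2015→Apr 2015:
ΣP(Apr 2015)Q(Mar 2015) = 2.83×328 + 33.73×8 + 878.58×14 = 928.24 + 269.84 + 12300.12 = 13498.2
ΣP(Mar 2015)Q(Mar 2015) = 2.66×328 + 29.82×8 + 788.68×14 = 872.48 + 238.56 + 11041.52 = 12152.56
link = 13498.2/12152.56 = 1.110729
Chained index = 100 × 1.218901 × 0.946821 × 1.110729 = 128.1872

128.19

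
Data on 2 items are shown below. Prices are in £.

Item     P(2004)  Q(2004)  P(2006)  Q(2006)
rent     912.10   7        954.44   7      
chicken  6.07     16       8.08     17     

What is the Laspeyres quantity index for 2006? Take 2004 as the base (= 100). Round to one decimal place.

100.1

Laspeyres quantity index uses base-period prices as weights.
ΣP(2004)·Q(2006) = 912.10×7 + 6.07×17 = 6384.7 + 103.19 = 6487.89
ΣP(2004)·Q(2004) = 912.10×7 + 6.07×16 = 6384.7 + 97.12 = 6481.82
Index = 6487.89 / 6481.82 × 100 = 100.0936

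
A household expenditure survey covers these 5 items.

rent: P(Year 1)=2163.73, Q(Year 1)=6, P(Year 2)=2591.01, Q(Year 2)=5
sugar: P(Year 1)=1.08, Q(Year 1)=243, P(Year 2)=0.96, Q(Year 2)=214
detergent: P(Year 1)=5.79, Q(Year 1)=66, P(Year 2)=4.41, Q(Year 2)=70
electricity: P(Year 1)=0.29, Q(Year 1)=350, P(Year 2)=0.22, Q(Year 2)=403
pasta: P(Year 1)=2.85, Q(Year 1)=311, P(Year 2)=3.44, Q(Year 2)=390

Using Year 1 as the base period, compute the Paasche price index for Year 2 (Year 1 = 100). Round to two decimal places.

117.47

Paasche price index uses current-period quantities as weights.
ΣP(Year 2)·Q(Year 2) = 2591.01×5 + 0.96×214 + 4.41×70 + 0.22×403 + 3.44×390 = 12955.05 + 205.44 + 308.7 + 88.66 + 1341.6 = 14899.45
ΣP(Year 1)·Q(Year 2) = 2163.73×5 + 1.08×214 + 5.79×70 + 0.29×403 + 2.85×390 = 10818.65 + 231.12 + 405.3 + 116.87 + 1111.5 = 12683.44
Index = 14899.45 / 12683.44 × 100 = 117.4717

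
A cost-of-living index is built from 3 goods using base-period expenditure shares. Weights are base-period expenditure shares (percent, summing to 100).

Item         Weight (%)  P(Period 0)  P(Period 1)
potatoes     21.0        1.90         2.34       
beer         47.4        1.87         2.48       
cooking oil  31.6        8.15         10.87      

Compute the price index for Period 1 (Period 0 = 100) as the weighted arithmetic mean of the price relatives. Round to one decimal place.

130.9

potatoes: 21.0 × (2.34/1.90) = 21.0 × 1.231579 = 25.8632
beer: 47.4 × (2.48/1.87) = 47.4 × 1.326203 = 62.8620
cooking oil: 31.6 × (10.87/8.15) = 31.6 × 1.333742 = 42.1463
Index = Σ wᵢ·(p₁ᵢ/p₀ᵢ) = 25.8632 + 62.8620 + 42.1463 = 130.8714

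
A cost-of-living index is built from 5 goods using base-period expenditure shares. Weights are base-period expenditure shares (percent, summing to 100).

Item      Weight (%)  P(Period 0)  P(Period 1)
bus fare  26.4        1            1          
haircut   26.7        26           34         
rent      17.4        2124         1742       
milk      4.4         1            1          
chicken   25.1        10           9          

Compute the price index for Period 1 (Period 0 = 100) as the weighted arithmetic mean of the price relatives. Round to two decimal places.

102.58

bus fare: 26.4 × (1/1) = 26.4 × 1.000000 = 26.4000
haircut: 26.7 × (34/26) = 26.7 × 1.307692 = 34.9154
rent: 17.4 × (1742/2124) = 17.4 × 0.820151 = 14.2706
milk: 4.4 × (1/1) = 4.4 × 1.000000 = 4.4000
chicken: 25.1 × (9/10) = 25.1 × 0.900000 = 22.5900
Index = Σ wᵢ·(p₁ᵢ/p₀ᵢ) = 26.4000 + 34.9154 + 14.2706 + 4.4000 + 22.5900 = 102.5760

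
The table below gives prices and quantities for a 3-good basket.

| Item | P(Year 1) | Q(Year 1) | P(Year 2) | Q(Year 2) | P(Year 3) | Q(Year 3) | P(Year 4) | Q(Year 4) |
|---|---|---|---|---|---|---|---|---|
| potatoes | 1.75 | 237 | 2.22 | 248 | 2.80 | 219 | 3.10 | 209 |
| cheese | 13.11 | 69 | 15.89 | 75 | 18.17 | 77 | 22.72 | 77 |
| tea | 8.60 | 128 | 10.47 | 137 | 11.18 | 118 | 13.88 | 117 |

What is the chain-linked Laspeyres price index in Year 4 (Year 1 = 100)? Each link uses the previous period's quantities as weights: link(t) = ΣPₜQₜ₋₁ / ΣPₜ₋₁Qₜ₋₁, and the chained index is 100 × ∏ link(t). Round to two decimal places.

Link Year 1→Year 2:
ΣP(Year 2)Q(Year 1) = 2.22×237 + 15.89×69 + 10.47×128 = 526.14 + 1096.41 + 1340.16 = 2962.71
ΣP(Year 1)Q(Year 1) = 1.75×237 + 13.11×69 + 8.60×128 = 414.75 + 904.59 + 1100.8 = 2420.14
link = 2962.71/2420.14 = 1.224190
Link Year 2→Year 3:
ΣP(Year 3)Q(Year 2) = 2.80×248 + 18.17×75 + 11.18×137 = 694.4 + 1362.75 + 1531.66 = 3588.81
ΣP(Year 2)Q(Year 2) = 2.22×248 + 15.89×75 + 10.47×137 = 550.56 + 1191.75 + 1434.39 = 3176.7
link = 3588.81/3176.7 = 1.129729
Link Year 3→Year 4:
ΣP(Year 4)Q(Year 3) = 3.10×219 + 22.72×77 + 13.88×118 = 678.9 + 1749.44 + 1637.84 = 4066.18
ΣP(Year 3)Q(Year 3) = 2.80×219 + 18.17×77 + 11.18×118 = 613.2 + 1399.09 + 1319.24 = 3331.53
link = 4066.18/3331.53 = 1.220514
Chained index = 100 × 1.224190 × 1.129729 × 1.220514 = 168.7974

168.80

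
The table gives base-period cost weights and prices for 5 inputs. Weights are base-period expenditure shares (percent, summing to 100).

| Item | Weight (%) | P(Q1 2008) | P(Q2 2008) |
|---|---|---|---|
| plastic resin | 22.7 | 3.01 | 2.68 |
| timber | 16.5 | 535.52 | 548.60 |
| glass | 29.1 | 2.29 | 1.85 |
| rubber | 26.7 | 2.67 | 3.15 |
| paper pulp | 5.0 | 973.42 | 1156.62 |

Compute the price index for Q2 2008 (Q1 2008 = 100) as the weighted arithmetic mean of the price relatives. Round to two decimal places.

plastic resin: 22.7 × (2.68/3.01) = 22.7 × 0.890365 = 20.2113
timber: 16.5 × (548.60/535.52) = 16.5 × 1.024425 = 16.9030
glass: 29.1 × (1.85/2.29) = 29.1 × 0.807860 = 23.5087
rubber: 26.7 × (3.15/2.67) = 26.7 × 1.179775 = 31.5000
paper pulp: 5.0 × (1156.62/973.42) = 5.0 × 1.188202 = 5.9410
Index = Σ wᵢ·(p₁ᵢ/p₀ᵢ) = 20.2113 + 16.9030 + 23.5087 + 31.5000 + 5.9410 = 98.0641

98.06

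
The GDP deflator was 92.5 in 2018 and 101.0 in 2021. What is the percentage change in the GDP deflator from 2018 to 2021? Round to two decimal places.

Change = (101.0 − 92.5) / 92.5 × 100
       = 8.5 / 92.5 × 100 = 9.1892%

9.19%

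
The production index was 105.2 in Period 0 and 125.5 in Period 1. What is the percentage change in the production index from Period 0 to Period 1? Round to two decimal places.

Change = (125.5 − 105.2) / 105.2 × 100
       = 20.3 / 105.2 × 100 = 19.2966%

19.30%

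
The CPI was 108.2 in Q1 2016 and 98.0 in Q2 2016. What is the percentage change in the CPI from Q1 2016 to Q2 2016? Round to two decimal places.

Change = (98.0 − 108.2) / 108.2 × 100
       = -10.2 / 108.2 × 100 = -9.4270%

-9.43%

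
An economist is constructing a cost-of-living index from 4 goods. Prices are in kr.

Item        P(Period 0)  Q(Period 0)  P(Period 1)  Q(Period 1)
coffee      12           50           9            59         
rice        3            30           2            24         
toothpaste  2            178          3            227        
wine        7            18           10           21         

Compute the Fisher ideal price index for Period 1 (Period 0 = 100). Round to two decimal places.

Laspeyres component (base-period weights):
ΣP(Period 1)Q(Period 0) = 9×50 + 2×30 + 3×178 + 10×18 = 450 + 60 + 534 + 180 = 1224
ΣP(Period 0)Q(Period 0) = 12×50 + 3×30 + 2×178 + 7×18 = 600 + 90 + 356 + 126 = 1172
L = 1224 / 1172 × 100 = 104.4369
Paasche component (current-period weights):
ΣP(Period 1)Q(Period 1) = 9×59 + 2×24 + 3×227 + 10×21 = 531 + 48 + 681 + 210 = 1470
ΣP(Period 0)Q(Period 1) = 12×59 + 3×24 + 2×227 + 7×21 = 708 + 72 + 454 + 147 = 1381
P = 1470 / 1381 × 100 = 106.4446
Fisher = √(L × P) = √(104.4369 × 106.4446) = 105.4360

105.44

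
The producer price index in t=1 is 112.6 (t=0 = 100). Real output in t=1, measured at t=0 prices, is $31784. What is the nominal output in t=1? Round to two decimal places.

Nominal = Real × (Index/100) = 31784 × (112.6/100)
        = 31784 × 1.126 = 35788.7840

35788.78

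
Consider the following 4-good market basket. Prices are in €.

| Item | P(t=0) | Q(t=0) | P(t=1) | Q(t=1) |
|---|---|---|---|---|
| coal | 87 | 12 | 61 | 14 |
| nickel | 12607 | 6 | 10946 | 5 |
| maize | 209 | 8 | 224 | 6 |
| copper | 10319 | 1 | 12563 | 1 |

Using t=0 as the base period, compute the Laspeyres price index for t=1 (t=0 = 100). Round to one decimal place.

Laspeyres price index uses base-period quantities as weights.
ΣP(t=1)·Q(t=0) = 61×12 + 10946×6 + 224×8 + 12563×1 = 732 + 65676 + 1792 + 12563 = 80763
ΣP(t=0)·Q(t=0) = 87×12 + 12607×6 + 209×8 + 10319×1 = 1044 + 75642 + 1672 + 10319 = 88677
Index = 80763 / 88677 × 100 = 91.0755

91.1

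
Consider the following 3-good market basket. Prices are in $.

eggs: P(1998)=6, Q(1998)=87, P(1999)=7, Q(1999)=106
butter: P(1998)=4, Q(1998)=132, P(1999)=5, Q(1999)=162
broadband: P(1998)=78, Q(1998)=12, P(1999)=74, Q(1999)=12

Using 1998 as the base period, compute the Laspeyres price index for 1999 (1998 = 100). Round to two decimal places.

Laspeyres price index uses base-period quantities as weights.
ΣP(1999)·Q(1998) = 7×87 + 5×132 + 74×12 = 609 + 660 + 888 = 2157
ΣP(1998)·Q(1998) = 6×87 + 4×132 + 78×12 = 522 + 528 + 936 = 1986
Index = 2157 / 1986 × 100 = 108.6103

108.61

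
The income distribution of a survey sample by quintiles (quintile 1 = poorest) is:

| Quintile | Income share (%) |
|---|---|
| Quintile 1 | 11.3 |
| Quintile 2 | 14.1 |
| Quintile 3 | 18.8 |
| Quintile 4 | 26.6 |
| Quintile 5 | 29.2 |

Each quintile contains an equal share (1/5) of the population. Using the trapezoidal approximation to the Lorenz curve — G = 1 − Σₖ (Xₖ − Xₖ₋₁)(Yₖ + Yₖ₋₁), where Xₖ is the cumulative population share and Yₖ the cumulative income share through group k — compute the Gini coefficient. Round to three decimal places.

Cumulative income shares Yₖ: 0.1130, 0.2540, 0.4420, 0.7080, 1.0000
Σ (Xₖ−Xₖ₋₁)(Yₖ+Yₖ₋₁) = (1/5)(0.1130+0.0000) + (1/5)(0.2540+0.1130) + (1/5)(0.4420+0.2540) + (1/5)(0.7080+0.4420) + (1/5)(1.0000+0.7080)
  = 0.0226 + 0.0734 + 0.1392 + 0.2300 + 0.3416 = 0.8068
G = 1 − 0.8068 = 0.1932

0.193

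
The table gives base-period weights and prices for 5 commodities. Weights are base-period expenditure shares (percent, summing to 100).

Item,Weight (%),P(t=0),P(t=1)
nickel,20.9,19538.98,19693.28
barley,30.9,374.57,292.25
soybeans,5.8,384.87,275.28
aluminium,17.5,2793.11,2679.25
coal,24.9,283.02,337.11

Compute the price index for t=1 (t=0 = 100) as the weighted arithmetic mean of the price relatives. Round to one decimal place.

nickel: 20.9 × (19693.28/19538.98) = 20.9 × 1.007897 = 21.0650
barley: 30.9 × (292.25/374.57) = 30.9 × 0.780228 = 24.1090
soybeans: 5.8 × (275.28/384.87) = 5.8 × 0.715255 = 4.1485
aluminium: 17.5 × (2679.25/2793.11) = 17.5 × 0.959235 = 16.7866
coal: 24.9 × (337.11/283.02) = 24.9 × 1.191117 = 29.6588
Index = Σ wᵢ·(p₁ᵢ/p₀ᵢ) = 21.0650 + 24.1090 + 4.1485 + 16.7866 + 29.6588 = 95.7680

95.8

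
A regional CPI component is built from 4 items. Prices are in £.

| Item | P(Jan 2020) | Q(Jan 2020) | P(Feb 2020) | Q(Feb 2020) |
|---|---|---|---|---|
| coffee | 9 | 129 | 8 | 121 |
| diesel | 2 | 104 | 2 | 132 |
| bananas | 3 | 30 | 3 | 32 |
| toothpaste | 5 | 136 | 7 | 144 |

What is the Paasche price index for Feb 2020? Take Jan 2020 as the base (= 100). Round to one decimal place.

107.7

Paasche price index uses current-period quantities as weights.
ΣP(Feb 2020)·Q(Feb 2020) = 8×121 + 2×132 + 3×32 + 7×144 = 968 + 264 + 96 + 1008 = 2336
ΣP(Jan 2020)·Q(Feb 2020) = 9×121 + 2×132 + 3×32 + 5×144 = 1089 + 264 + 96 + 720 = 2169
Index = 2336 / 2169 × 100 = 107.6994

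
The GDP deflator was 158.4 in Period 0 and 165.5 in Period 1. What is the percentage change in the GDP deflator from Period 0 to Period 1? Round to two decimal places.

4.48%

Change = (165.5 − 158.4) / 158.4 × 100
       = 7.1 / 158.4 × 100 = 4.4823%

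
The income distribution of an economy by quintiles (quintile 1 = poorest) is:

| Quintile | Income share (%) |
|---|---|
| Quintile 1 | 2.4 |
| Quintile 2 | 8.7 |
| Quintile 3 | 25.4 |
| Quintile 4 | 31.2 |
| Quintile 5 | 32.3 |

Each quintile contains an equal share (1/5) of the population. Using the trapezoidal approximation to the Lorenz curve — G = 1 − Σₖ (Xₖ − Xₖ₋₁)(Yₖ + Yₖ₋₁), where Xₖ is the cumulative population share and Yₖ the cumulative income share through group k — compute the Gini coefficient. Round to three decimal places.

0.329

Cumulative income shares Yₖ: 0.0240, 0.1110, 0.3650, 0.6770, 1.0000
Σ (Xₖ−Xₖ₋₁)(Yₖ+Yₖ₋₁) = (1/5)(0.0240+0.0000) + (1/5)(0.1110+0.0240) + (1/5)(0.3650+0.1110) + (1/5)(0.6770+0.3650) + (1/5)(1.0000+0.6770)
  = 0.0048 + 0.0270 + 0.0952 + 0.2084 + 0.3354 = 0.6708
G = 1 − 0.6708 = 0.3292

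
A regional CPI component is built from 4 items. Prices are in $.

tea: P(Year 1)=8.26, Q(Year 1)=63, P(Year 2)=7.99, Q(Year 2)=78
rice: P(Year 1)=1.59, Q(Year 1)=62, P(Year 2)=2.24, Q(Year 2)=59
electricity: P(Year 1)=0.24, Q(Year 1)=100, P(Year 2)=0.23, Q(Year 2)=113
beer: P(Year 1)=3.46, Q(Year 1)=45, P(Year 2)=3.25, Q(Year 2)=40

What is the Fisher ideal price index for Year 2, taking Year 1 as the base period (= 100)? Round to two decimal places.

Laspeyres component (base-period weights):
ΣP(Year 2)Q(Year 1) = 7.99×63 + 2.24×62 + 0.23×100 + 3.25×45 = 503.37 + 138.88 + 23 + 146.25 = 811.5
ΣP(Year 1)Q(Year 1) = 8.26×63 + 1.59×62 + 0.24×100 + 3.46×45 = 520.38 + 98.58 + 24 + 155.7 = 798.66
L = 811.5 / 798.66 × 100 = 101.6077
Paasche component (current-period weights):
ΣP(Year 2)Q(Year 2) = 7.99×78 + 2.24×59 + 0.23×113 + 3.25×40 = 623.22 + 132.16 + 25.99 + 130 = 911.37
ΣP(Year 1)Q(Year 2) = 8.26×78 + 1.59×59 + 0.24×113 + 3.46×40 = 644.28 + 93.81 + 27.12 + 138.4 = 903.61
P = 911.37 / 903.61 × 100 = 100.8588
Fisher = √(L × P) = √(101.6077 × 100.8588) = 101.2325

101.23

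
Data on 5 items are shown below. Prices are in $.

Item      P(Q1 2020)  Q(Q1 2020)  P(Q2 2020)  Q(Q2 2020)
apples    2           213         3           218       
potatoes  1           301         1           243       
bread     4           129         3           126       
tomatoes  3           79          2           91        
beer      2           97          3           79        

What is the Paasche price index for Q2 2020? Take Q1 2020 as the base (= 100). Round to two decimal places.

104.96

Paasche price index uses current-period quantities as weights.
ΣP(Q2 2020)·Q(Q2 2020) = 3×218 + 1×243 + 3×126 + 2×91 + 3×79 = 654 + 243 + 378 + 182 + 237 = 1694
ΣP(Q1 2020)·Q(Q2 2020) = 2×218 + 1×243 + 4×126 + 3×91 + 2×79 = 436 + 243 + 504 + 273 + 158 = 1614
Index = 1694 / 1614 × 100 = 104.9566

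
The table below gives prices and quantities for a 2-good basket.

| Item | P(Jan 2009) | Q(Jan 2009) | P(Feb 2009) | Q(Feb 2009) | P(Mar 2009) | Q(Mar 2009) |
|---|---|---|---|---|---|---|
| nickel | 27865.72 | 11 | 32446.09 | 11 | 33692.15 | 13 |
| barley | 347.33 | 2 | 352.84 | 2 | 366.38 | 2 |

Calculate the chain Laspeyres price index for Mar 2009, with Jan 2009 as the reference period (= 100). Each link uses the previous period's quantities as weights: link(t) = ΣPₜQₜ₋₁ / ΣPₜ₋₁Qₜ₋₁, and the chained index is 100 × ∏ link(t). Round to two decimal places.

Link Jan 2009→Feb 2009:
ΣP(Feb 2009)Q(Jan 2009) = 32446.09×11 + 352.84×2 = 356906.99 + 705.68 = 357612.67
ΣP(Jan 2009)Q(Jan 2009) = 27865.72×11 + 347.33×2 = 306522.92 + 694.66 = 307217.58
link = 357612.67/307217.58 = 1.164037
Link Feb 2009→Mar 2009:
ΣP(Mar 2009)Q(Feb 2009) = 33692.15×11 + 366.38×2 = 370613.65 + 732.76 = 371346.41
ΣP(Feb 2009)Q(Feb 2009) = 32446.09×11 + 352.84×2 = 356906.99 + 705.68 = 357612.67
link = 371346.41/357612.67 = 1.038404
Chained index = 100 × 1.164037 × 1.038404 = 120.8741

120.87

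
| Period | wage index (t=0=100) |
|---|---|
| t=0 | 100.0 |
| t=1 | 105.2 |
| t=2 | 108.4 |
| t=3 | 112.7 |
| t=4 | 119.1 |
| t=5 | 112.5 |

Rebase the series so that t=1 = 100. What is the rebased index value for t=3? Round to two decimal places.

107.13

Rebased(t=3) = 112.7 / 105.2 × 100 = 107.1293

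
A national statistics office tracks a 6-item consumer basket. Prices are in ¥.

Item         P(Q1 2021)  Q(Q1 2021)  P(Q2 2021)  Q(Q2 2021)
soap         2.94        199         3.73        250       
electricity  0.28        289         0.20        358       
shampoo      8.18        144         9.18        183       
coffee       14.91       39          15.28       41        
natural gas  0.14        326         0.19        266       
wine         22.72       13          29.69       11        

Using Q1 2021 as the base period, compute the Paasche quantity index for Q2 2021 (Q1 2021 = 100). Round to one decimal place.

Paasche quantity index uses current-period prices as weights.
ΣP(Q2 2021)·Q(Q2 2021) = 3.73×250 + 0.20×358 + 9.18×183 + 15.28×41 + 0.19×266 + 29.69×11 = 932.5 + 71.6 + 1679.94 + 626.48 + 50.54 + 326.59 = 3687.65
ΣP(Q2 2021)·Q(Q1 2021) = 3.73×199 + 0.20×289 + 9.18×144 + 15.28×39 + 0.19×326 + 29.69×13 = 742.27 + 57.8 + 1321.92 + 595.92 + 61.94 + 385.97 = 3165.82
Index = 3687.65 / 3165.82 × 100 = 116.4832

116.5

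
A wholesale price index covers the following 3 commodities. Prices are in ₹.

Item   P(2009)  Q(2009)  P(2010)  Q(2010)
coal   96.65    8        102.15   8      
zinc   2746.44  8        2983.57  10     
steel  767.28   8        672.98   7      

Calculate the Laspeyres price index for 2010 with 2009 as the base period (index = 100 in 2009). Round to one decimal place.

Laspeyres price index uses base-period quantities as weights.
ΣP(2010)·Q(2009) = 102.15×8 + 2983.57×8 + 672.98×8 = 817.2 + 23868.56 + 5383.84 = 30069.6
ΣP(2009)·Q(2009) = 96.65×8 + 2746.44×8 + 767.28×8 = 773.2 + 21971.52 + 6138.24 = 28882.96
Index = 30069.6 / 28882.96 × 100 = 104.1084

104.1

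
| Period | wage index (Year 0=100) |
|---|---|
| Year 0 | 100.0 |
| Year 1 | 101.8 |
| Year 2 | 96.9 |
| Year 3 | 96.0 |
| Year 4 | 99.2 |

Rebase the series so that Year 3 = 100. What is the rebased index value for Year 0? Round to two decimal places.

Rebased(Year 0) = 100.0 / 96.0 × 100 = 104.1667

104.17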